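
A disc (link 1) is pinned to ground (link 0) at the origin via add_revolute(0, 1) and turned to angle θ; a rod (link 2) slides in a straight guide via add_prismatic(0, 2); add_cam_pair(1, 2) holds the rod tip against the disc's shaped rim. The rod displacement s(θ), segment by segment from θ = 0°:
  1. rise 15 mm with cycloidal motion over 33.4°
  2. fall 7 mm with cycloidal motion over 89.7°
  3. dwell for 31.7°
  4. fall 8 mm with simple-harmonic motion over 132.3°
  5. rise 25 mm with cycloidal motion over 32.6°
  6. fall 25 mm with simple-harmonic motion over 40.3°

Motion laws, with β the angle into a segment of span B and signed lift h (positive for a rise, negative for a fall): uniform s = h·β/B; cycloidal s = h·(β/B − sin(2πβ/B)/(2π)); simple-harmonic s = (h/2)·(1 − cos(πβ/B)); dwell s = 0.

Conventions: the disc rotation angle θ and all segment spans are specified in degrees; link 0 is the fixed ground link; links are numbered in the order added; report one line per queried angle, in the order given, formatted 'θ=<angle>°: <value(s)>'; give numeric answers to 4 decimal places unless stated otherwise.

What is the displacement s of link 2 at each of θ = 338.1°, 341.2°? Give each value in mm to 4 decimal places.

segment 1 (0° to 33.4°, cycloidal, h = 15) is passed completely: s = 0.0000 + (15) = 15.0000
segment 2 (33.4° to 123.1°, cycloidal, h = -7) is passed completely: s = 15.0000 + (-7) = 8.0000
segment 3 (123.1° to 154.8°, dwell): s unchanged at 8.0000
segment 4 (154.8° to 287.1°, simple-harmonic, h = -8) is passed completely: s = 8.0000 + (-8) = 0.0000
segment 5 (287.1° to 319.7°, cycloidal, h = 25) is passed completely: s = 0.0000 + (25) = 25.0000
θ = 338.1° falls in segment 6 (319.7° to 360°, simple-harmonic, h = -25): β = 338.1 − 319.7 = 18.4°, B = 40.3°; Δs = -25/2·(1 − cos(π·0.4566)) = -10.8000; s = 25.0000 − 10.8000 = 14.2000
θ = 341.2° falls in segment 6 (319.7° to 360°, simple-harmonic, h = -25): β = 341.2 − 319.7 = 21.5°, B = 40.3°; Δs = -25/2·(1 − cos(π·0.5335)) = -13.8131; s = 25.0000 − 13.8131 = 11.1869

θ=338.1°: 14.2000
θ=341.2°: 11.1869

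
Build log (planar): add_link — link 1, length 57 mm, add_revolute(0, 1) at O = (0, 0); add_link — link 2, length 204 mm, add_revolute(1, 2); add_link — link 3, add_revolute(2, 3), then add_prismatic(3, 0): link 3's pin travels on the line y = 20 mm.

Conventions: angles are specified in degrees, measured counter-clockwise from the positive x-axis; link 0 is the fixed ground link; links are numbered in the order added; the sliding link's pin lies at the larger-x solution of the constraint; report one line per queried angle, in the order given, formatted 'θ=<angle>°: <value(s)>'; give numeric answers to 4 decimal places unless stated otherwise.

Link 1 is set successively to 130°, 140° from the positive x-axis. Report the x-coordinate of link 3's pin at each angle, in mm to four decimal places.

geometry: r = 57 mm, L = 204 mm, e = 20 mm
θ=130°: crank pin P = (r cos θ, r sin θ) = (-36.638894, 43.664533)
θ=130°: h = r sin θ − e = 43.664533 − 20 = 23.664533
θ=130°: x = r cos θ + √(L² − h²) = -36.638894 + 202.622777 = 165.983884
θ=140°: crank pin P = (r cos θ, r sin θ) = (-43.664533, 36.638894)
θ=140°: h = r sin θ − e = 36.638894 − 20 = 16.638894
θ=140°: x = r cos θ + √(L² − h²) = -43.664533 + 203.320307 = 159.655774

θ=130°: 165.9839
θ=140°: 159.6558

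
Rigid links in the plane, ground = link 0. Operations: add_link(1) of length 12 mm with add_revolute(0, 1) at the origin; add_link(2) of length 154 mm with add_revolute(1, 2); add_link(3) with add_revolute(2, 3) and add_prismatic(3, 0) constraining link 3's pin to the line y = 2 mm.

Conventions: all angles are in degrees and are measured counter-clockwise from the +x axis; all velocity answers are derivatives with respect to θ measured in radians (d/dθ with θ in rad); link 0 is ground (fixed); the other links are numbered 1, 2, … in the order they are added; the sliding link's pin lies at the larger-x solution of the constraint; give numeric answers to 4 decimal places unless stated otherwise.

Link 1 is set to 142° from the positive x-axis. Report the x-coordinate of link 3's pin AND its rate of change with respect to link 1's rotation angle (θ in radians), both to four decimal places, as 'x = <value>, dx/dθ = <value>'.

geometry: r = 12 mm, L = 154 mm, e = 2 mm
crank pin P = (r cos θ, r sin θ) = (-9.456129, 7.387938)
h = r sin θ − e = 7.387938 − 2 = 5.387938
x = r cos θ + √(L² − h²) = -9.456129 + 153.905718 = 144.449589
dx/dθ = −r sin θ − h·r cos θ/√(L² − h²) (θ in radians; h = 5.387938) = -7.056897

x = 144.4496, dx/dθ = -7.0569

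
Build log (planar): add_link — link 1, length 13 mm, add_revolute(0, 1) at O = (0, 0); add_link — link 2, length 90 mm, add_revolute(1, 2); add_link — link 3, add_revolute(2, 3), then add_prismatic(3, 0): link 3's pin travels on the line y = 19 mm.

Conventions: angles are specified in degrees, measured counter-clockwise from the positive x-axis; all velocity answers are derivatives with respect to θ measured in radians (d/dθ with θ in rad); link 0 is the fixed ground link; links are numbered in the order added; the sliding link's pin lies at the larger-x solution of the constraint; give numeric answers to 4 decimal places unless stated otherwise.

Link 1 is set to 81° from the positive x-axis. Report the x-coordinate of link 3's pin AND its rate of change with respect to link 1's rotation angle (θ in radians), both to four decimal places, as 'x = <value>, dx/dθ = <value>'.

geometry: r = 13 mm, L = 90 mm, e = 19 mm
crank pin P = (r cos θ, r sin θ) = (2.033648, 12.839948)
h = r sin θ − e = 12.839948 − 19 = -6.160052
x = r cos θ + √(L² − h²) = 2.033648 + 89.788940 = 91.822588
dx/dθ = −r sin θ − h·r cos θ/√(L² − h²) (θ in radians; h = -6.160052) = -12.700428

x = 91.8226, dx/dθ = -12.7004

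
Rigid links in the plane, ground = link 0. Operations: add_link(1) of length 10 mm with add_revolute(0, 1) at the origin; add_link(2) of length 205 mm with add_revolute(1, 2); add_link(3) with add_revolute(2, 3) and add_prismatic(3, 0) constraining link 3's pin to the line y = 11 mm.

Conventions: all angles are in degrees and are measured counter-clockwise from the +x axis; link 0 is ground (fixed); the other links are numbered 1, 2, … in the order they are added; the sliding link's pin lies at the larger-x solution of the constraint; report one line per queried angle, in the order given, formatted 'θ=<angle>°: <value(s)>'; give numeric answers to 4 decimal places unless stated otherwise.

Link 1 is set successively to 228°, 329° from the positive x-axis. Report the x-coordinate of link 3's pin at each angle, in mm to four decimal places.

geometry: r = 10 mm, L = 205 mm, e = 11 mm
θ=228°: crank pin P = (r cos θ, r sin θ) = (-6.691306, -7.431448)
θ=228°: h = r sin θ − e = -7.431448 − 11 = -18.431448
θ=228°: x = r cos θ + √(L² − h²) = -6.691306 + 204.169738 = 197.478431
θ=329°: crank pin P = (r cos θ, r sin θ) = (8.571673, -5.150381)
θ=329°: h = r sin θ − e = -5.150381 − 11 = -16.150381
θ=329°: x = r cos θ + √(L² − h²) = 8.571673 + 204.362827 = 212.934500

θ=228°: 197.4784
θ=329°: 212.9345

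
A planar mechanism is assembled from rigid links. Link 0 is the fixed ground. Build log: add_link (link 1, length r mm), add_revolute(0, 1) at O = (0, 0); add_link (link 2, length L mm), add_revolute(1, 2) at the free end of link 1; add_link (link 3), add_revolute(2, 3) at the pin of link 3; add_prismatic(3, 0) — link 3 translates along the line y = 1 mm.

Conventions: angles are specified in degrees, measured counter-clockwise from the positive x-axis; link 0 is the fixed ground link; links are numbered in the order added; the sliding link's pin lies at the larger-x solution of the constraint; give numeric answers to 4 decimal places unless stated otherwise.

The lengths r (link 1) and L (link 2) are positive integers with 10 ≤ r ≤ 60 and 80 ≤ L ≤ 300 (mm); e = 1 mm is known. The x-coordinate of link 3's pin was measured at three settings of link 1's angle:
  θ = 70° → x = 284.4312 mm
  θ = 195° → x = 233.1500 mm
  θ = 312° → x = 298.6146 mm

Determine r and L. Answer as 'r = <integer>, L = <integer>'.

constraint per measurement: (x − r cos θ)² + (r sin θ − e)² = L²
subtracting the θ₁ and θ₂ equations cancels the r² and L² terms:
r = (x₁² − x₂²) / (2[(x₁cos θ₁ + e sin θ₁) − (x₂cos θ₂ + e sin θ₂)]) = 41.0000 → r = 41
L² = (x₁ − r cos θ₁)² + (r sin θ₁ − e)² = 74528.9944 → L = 273.0000 → L = 273
check at θ₃=312°: x = 298.6146 (printed 298.6146) ✓

r = 41, L = 273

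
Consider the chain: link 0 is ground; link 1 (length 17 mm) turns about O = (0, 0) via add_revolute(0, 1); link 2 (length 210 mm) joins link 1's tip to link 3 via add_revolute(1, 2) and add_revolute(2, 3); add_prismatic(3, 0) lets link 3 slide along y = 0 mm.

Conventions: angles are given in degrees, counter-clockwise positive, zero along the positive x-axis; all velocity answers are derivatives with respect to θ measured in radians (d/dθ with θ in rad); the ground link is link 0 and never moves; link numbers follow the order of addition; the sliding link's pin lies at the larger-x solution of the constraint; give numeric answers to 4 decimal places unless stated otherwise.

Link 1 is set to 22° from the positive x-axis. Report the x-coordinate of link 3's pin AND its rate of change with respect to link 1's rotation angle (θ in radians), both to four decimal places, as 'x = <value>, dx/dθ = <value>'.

geometry: r = 17 mm, L = 210 mm, e = 0 mm
crank pin P = (r cos θ, r sin θ) = (15.762126, 6.368312)
h = r sin θ − e = 6.368312 − 0 = 6.368312
x = r cos θ + √(L² − h²) = 15.762126 + 209.903417 = 225.665543
dx/dθ = −r sin θ − h·r cos θ/√(L² − h²) (θ in radians; h = 6.368312) = -6.846523

x = 225.6655, dx/dθ = -6.8465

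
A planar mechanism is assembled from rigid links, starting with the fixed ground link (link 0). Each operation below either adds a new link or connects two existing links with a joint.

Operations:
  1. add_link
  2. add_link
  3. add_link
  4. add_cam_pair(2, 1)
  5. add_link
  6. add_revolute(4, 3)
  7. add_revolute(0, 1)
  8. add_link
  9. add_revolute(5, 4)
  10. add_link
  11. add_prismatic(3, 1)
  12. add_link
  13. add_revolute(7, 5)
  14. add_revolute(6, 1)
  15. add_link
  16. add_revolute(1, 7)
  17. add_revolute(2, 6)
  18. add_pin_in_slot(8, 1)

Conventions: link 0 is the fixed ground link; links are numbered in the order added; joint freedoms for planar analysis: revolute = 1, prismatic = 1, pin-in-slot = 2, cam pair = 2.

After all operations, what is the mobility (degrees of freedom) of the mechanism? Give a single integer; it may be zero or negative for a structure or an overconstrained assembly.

ground; <1,0,0>
#1 <2,0,0>
#2 <3,0,0>
#3 <4,0,0>
C:2↔1 J2 <4,0,1>
#4 <5,0,1>
R:4↔3 J1 <5,1,1>
R:0↔1 J1 <5,2,1>
#5 <6,2,1>
R:5↔4 J1 <6,3,1>
#6 <7,3,1>
P:3↔1 J1 <7,4,1>
#7 <8,4,1>
R:7↔5 J1 <8,5,1>
R:6↔1 J1 <8,6,1>
#8 <9,6,1>
R:1↔7 J1 <9,7,1>
R:2↔6 J1 <9,8,1>
PS:8↔1 J2 <9,8,2>
3×8 − 2×8 − 1×2 = 6

M = 6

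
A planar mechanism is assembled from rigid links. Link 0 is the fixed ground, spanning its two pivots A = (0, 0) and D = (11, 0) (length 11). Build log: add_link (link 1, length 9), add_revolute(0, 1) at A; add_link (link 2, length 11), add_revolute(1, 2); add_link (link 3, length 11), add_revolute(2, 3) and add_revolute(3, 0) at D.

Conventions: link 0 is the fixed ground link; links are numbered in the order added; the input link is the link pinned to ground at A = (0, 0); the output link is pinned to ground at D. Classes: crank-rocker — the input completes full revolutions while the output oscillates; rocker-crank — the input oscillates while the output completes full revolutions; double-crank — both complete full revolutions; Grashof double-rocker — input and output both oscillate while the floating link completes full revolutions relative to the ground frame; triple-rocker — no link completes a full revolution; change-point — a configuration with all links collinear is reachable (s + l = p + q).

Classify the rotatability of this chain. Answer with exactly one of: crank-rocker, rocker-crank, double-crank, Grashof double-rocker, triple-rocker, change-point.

lengths: ground=11, input=9, coupler=11, output=11
sorted: s=9 (shortest), l=11 (longest), p+q=22
s + l = 20 vs p + q = 22
s + l < p + q (Grashof) with shortest = input link → crank-rocker

crank-rocker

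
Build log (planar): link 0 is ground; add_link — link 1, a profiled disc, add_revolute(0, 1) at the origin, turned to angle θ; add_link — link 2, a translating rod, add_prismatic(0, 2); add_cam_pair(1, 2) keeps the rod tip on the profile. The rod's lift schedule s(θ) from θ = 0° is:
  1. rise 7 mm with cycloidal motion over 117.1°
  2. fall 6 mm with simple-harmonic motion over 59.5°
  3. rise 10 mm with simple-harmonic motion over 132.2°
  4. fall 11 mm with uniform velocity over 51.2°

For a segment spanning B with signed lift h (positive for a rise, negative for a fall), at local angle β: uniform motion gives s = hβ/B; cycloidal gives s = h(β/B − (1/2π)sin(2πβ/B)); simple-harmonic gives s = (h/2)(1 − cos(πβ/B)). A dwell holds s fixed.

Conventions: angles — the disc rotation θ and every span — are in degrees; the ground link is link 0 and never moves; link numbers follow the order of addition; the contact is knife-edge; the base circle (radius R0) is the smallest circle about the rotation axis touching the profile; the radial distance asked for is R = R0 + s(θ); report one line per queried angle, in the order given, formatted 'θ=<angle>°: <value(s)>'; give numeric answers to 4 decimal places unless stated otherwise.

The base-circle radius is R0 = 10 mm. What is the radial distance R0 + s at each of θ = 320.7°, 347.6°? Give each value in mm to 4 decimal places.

seg 1 [0°–117.1°] cycloidal, h=7: full span → s += 7 → s = 7.0000
seg 2 [117.1°–176.6°] simple-harmonic, h=-6: full span → s += -6 → s = 1.0000
seg 3 [176.6°–308.8°] simple-harmonic, h=10: full span → s += 10 → s = 11.0000
seg 4 [308.8°–360°] uniform, h=-11: θ=320.7° here. β=11.9, B=51.2. -11·11.9/51.2 = -2.5566 → s = 8.4434
seg 4 [308.8°–360°] uniform, h=-11: θ=347.6° here. β=38.8, B=51.2. -11·38.8/51.2 = -8.3359 → s = 2.6641
θ=320.7°: R = R0 + s = 10 + 8.4434 = 18.4434
θ=347.6°: R = R0 + s = 10 + 2.6641 = 12.6641

θ=320.7°: 18.4434
θ=347.6°: 12.6641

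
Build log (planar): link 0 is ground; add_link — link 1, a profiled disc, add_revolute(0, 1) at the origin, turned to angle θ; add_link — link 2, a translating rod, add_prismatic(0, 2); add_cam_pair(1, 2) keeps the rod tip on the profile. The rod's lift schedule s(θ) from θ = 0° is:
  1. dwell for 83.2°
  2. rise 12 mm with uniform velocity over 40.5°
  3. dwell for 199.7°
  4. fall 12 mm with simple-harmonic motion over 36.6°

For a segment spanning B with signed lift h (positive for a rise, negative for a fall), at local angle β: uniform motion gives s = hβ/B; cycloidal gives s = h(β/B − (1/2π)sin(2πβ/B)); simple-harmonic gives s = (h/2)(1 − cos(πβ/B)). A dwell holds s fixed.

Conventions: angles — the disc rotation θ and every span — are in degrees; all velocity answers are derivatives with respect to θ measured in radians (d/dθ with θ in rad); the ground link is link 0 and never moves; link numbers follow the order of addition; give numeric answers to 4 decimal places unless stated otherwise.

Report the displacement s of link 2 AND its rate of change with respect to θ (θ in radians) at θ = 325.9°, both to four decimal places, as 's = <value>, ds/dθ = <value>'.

seg 1 [0°–83.2°] dwell: s stays 0.0000
seg 2 [83.2°–123.7°] uniform, h=12: full span → s += 12 → s = 12.0000
seg 3 [123.7°–323.4°] dwell: s stays 12.0000
seg 4 [323.4°–360°] simple-harmonic, h=-12: θ=325.9° here. β=2.5, B=36.6. -12/2·(1 − cos(π·0.0683)) = -0.1376 → s = 11.8624
velocity in seg [323.4°–360°] (simple-harmonic), θ in radians: β = 2.5° = 0.0436 rad, B = 36.6° = 0.6388 rad; ds/dθ = (πh/(2B)) sin(πβ/B) = (π·(-12)/(2·0.6388)) sin(π·0.0683) = -6.283668 mm/rad

s = 11.8624, ds/dθ = -6.2837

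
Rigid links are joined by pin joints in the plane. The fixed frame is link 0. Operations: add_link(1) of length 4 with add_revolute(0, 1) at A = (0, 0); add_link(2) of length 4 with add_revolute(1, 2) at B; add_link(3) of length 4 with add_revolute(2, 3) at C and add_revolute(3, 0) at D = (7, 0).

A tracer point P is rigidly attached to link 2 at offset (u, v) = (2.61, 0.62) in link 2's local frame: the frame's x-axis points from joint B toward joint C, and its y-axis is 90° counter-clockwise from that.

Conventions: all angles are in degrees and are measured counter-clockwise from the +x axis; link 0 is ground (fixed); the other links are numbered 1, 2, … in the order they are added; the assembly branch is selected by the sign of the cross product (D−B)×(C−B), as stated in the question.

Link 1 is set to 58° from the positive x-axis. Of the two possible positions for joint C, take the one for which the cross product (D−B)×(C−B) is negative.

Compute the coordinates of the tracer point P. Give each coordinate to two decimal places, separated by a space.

A=(0,0), D=(7.00,0)
B = A + 4.00·(cos58°, sin58°) = (2.1197, 3.3922)
|BD| = 5.9434
circle(B,4.00) ∩ circle(D,4.00): a=2.9717, h=2.6775
  candidates: C₊=(6.0880,3.8946) cross=15.913; C₋=(3.0317,-0.5025) cross=-15.913
  branch - wants cross < 0 → take C=(3.0317,-0.5025) (cross=-15.913)
ex = (C−B)/|BC| = (0.2280,-0.9737); ey = (0.9737,0.2280)
P = B + 2.61·ex + 0.62·ey = (3.3184,0.9923)

3.32 0.99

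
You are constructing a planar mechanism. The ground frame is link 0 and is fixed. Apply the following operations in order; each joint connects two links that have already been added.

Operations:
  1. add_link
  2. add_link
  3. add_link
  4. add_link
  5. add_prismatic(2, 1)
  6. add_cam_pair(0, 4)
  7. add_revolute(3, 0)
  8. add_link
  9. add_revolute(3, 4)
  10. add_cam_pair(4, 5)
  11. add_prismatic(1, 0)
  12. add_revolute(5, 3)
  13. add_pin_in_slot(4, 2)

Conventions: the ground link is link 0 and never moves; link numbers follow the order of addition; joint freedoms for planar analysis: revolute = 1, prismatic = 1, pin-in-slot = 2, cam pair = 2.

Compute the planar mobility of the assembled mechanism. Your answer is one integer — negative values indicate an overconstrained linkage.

L=1 J1=0 J2=0
add link → L=2 J1=0 J2=0
add link → L=3 J1=0 J2=0
add link → L=4 J1=0 J2=0
add link → L=5 J1=0 J2=0
P@2,1 dof=1 J1 → L=5 J1=1 J2=0
C@0,4 dof=2 J2 → L=5 J1=1 J2=1
R@3,0 dof=1 J1 → L=5 J1=2 J2=1
add link → L=6 J1=2 J2=1
R@3,4 dof=1 J1 → L=6 J1=3 J2=1
C@4,5 dof=2 J2 → L=6 J1=3 J2=2
P@1,0 dof=1 J1 → L=6 J1=4 J2=2
R@5,3 dof=1 J1 → L=6 J1=5 J2=2
PS@4,2 dof=2 J2 → L=6 J1=5 J2=3
M=3(L−1)−2J1−J2=3·5−2·5−3=2

M = 2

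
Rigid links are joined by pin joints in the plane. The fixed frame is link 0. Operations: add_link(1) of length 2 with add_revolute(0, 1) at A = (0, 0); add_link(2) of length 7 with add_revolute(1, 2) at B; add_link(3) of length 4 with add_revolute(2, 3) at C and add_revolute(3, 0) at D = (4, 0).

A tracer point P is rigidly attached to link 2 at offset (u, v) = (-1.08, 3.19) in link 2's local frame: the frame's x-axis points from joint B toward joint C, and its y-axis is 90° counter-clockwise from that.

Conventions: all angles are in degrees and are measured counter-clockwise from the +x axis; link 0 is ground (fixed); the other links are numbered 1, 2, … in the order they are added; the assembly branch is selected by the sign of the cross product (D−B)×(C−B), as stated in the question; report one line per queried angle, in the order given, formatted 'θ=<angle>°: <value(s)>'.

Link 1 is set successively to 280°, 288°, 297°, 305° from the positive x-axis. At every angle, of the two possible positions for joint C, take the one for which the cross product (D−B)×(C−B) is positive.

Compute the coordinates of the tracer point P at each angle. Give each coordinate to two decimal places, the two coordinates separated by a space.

A=(0,0), D=(4.00,0)
θ=280°: B = A + 2.00·(cos280°, sin280°) = (0.3473, -1.9696)
θ=280°: |BD| = 4.1499
θ=280°: circle(B,7.00) ∩ circle(D,4.00): a=6.0510, h=3.5194
θ=280°:   candidates: C₊=(4.0029,4.0000) cross=14.605; C₋=(7.3437,-2.1954) cross=-14.605
θ=280°:   branch + wants cross > 0 → take C=(4.0029,4.0000) (cross=14.605)
θ=280°: ex = (C−B)/|BC| = (0.5222,0.8528); ey = (-0.8528,0.5222)
θ=280°: P = B + -1.08·ex + 3.19·ey = (-2.9372,-1.2247)
θ=288°: B = A + 2.00·(cos288°, sin288°) = (0.6180, -1.9021)
θ=288°: |BD| = 3.8802
θ=288°: circle(B,7.00) ∩ circle(D,4.00): a=6.1925, h=3.2639
θ=288°:   candidates: C₊=(4.4154,3.9784) cross=12.665; C₋=(7.6154,-1.7113) cross=-12.665
θ=288°:   branch + wants cross > 0 → take C=(4.4154,3.9784) (cross=12.665)
θ=288°: ex = (C−B)/|BC| = (0.5425,0.8401); ey = (-0.8401,0.5425)
θ=288°: P = B + -1.08·ex + 3.19·ey = (-2.6477,-1.0789)
θ=297°: B = A + 2.00·(cos297°, sin297°) = (0.9080, -1.7820)
θ=297°: |BD| = 3.5688
θ=297°: circle(B,7.00) ∩ circle(D,4.00): a=6.4078, h=2.8178
θ=297°:   candidates: C₊=(5.0528,3.8590) cross=10.056; C₋=(7.8668,-1.0237) cross=-10.056
θ=297°:   branch + wants cross > 0 → take C=(5.0528,3.8590) (cross=10.056)
θ=297°: ex = (C−B)/|BC| = (0.5921,0.8059); ey = (-0.8059,0.5921)
θ=297°: P = B + -1.08·ex + 3.19·ey = (-2.3022,-0.7635)
θ=305°: B = A + 2.00·(cos305°, sin305°) = (1.1472, -1.6383)
θ=305°: |BD| = 3.2898
θ=305°: circle(B,7.00) ∩ circle(D,4.00): a=6.6604, h=2.1538
θ=305°:   candidates: C₊=(5.8503,3.5463) cross=7.086; C₋=(7.9955,-0.1892) cross=-7.086
θ=305°:   branch + wants cross > 0 → take C=(5.8503,3.5463) (cross=7.086)
θ=305°: ex = (C−B)/|BC| = (0.6719,0.7407); ey = (-0.7407,0.6719)
θ=305°: P = B + -1.08·ex + 3.19·ey = (-1.9412,-0.2949)

θ=280°: -2.94 -1.22
θ=288°: -2.65 -1.08
θ=297°: -2.30 -0.76
θ=305°: -1.94 -0.29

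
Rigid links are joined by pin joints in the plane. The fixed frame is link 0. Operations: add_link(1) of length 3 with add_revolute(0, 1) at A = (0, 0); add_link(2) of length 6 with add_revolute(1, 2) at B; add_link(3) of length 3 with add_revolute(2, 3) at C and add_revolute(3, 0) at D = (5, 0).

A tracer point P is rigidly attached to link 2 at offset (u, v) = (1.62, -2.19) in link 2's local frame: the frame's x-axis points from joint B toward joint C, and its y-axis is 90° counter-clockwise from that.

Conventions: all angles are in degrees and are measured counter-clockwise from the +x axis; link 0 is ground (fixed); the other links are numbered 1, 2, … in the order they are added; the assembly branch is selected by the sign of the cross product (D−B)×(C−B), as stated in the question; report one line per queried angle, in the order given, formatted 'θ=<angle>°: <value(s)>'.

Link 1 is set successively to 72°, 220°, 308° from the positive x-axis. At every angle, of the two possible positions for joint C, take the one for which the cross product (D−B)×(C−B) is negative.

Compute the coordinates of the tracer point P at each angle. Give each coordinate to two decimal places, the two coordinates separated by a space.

A=(0,0), D=(5.00,0)
θ=72°: B = A + 3.00·(cos72°, sin72°) = (0.9271, 2.8532)
θ=72°: |BD| = 4.9729
θ=72°: circle(B,6.00) ∩ circle(D,3.00): a=5.2012, h=2.9913
θ=72°:   candidates: C₊=(6.9032,2.3190) cross=14.875; C₋=(3.4707,-2.5810) cross=-14.875
θ=72°:   branch - wants cross < 0 → take C=(3.4707,-2.5810) (cross=-14.875)
θ=72°: ex = (C−B)/|BC| = (0.4239,-0.9057); ey = (0.9057,0.4239)
θ=72°: P = B + 1.62·ex + -2.19·ey = (-0.3696,0.4575)
θ=220°: B = A + 3.00·(cos220°, sin220°) = (-2.2981, -1.9284)
θ=220°: |BD| = 7.5486
θ=220°: circle(B,6.00) ∩ circle(D,3.00): a=5.5627, h=2.2486
θ=220°:   candidates: C₊=(2.5056,1.6667) cross=16.974; C₋=(3.6544,-2.6813) cross=-16.974
θ=220°:   branch - wants cross < 0 → take C=(3.6544,-2.6813) (cross=-16.974)
θ=220°: ex = (C−B)/|BC| = (0.9921,-0.1255); ey = (0.1255,0.9921)
θ=220°: P = B + 1.62·ex + -2.19·ey = (-0.9658,-4.3043)
θ=308°: B = A + 3.00·(cos308°, sin308°) = (1.8470, -2.3640)
θ=308°: |BD| = 3.9408
θ=308°: circle(B,6.00) ∩ circle(D,3.00): a=5.3961, h=2.6234
θ=308°:   candidates: C₊=(4.5906,2.9719) cross=10.338; C₋=(7.7381,-1.2260) cross=-10.338
θ=308°:   branch - wants cross < 0 → take C=(7.7381,-1.2260) (cross=-10.338)
θ=308°: ex = (C−B)/|BC| = (0.9818,0.1897); ey = (-0.1897,0.9818)
θ=308°: P = B + 1.62·ex + -2.19·ey = (3.8530,-4.2070)

θ=72°: -0.37 0.46
θ=220°: -0.97 -4.30
θ=308°: 3.85 -4.21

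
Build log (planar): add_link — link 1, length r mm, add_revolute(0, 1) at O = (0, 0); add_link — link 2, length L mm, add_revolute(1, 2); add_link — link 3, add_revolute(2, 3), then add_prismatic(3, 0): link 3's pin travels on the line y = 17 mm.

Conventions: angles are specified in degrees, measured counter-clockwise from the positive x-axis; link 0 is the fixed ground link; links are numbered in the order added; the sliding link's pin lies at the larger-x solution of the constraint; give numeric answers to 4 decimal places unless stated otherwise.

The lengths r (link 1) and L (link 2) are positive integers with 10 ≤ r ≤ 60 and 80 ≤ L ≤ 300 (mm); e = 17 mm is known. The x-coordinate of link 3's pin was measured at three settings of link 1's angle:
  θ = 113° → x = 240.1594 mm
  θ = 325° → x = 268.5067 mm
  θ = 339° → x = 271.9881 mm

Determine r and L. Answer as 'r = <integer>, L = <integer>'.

constraint per measurement: (x − r cos θ)² + (r sin θ − e)² = L²
subtracting the θ₁ and θ₂ equations cancels the r² and L² terms:
r = (x₁² − x₂²) / (2[(x₁cos θ₁ + e sin θ₁) − (x₂cos θ₂ + e sin θ₂)]) = 25.0000 → r = 25
L² = (x₁ − r cos θ₁)² + (r sin θ₁ − e)² = 62499.9960 → L = 250.0000 → L = 250
check at θ₃=339°: x = 271.9881 (printed 271.9881) ✓

r = 25, L = 250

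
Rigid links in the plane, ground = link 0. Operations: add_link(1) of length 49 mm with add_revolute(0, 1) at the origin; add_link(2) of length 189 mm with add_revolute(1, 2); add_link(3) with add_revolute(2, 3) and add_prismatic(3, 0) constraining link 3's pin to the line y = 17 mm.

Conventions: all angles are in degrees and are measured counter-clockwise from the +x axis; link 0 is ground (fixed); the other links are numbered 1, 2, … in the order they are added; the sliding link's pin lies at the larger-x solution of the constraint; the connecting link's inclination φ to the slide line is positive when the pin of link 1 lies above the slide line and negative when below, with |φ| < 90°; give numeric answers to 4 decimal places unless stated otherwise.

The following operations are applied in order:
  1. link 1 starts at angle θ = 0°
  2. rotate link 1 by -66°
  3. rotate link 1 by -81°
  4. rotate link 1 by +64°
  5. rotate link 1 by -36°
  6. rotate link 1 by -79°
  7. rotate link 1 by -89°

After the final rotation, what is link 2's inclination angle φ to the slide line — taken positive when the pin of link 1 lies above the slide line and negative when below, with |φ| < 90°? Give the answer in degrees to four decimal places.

geometry: r = 49 mm, L = 189 mm, e = 17 mm; θ starts at 0°
rotate link 1 by -66°: θ ← 0° -66° = -66°
rotate link 1 by -81°: θ ← -66° -81° = -147°
rotate link 1 by +64°: θ ← -147° +64° = -83°
rotate link 1 by -36°: θ ← -83° -36° = -119°
rotate link 1 by -79°: θ ← -119° -79° = -198°
rotate link 1 by -89°: θ ← -198° -89° = -287°
h = r sin θ − e = 46.858933 − 17 = 29.858933
sin φ = h / L = 29.858933 / 189 = 0.15798377
φ = arcsin(0.15798377) = 9.089887°

9.0899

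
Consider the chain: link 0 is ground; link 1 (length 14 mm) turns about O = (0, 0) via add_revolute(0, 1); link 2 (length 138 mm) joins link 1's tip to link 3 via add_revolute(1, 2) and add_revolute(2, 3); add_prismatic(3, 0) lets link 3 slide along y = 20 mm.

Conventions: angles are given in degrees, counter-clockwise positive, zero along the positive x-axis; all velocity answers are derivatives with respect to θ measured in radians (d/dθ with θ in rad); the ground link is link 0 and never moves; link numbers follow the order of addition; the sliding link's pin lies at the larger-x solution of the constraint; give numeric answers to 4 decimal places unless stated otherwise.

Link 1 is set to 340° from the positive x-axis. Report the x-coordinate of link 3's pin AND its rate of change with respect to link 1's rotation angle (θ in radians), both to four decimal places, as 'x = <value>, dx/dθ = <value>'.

geometry: r = 14 mm, L = 138 mm, e = 20 mm
crank pin P = (r cos θ, r sin θ) = (13.155697, -4.788282)
h = r sin θ − e = -4.788282 − 20 = -24.788282
x = r cos θ + √(L² − h²) = 13.155697 + 135.755446 = 148.911143
dx/dθ = −r sin θ − h·r cos θ/√(L² − h²) (θ in radians; h = -24.788282) = 7.190448

x = 148.9111, dx/dθ = 7.1904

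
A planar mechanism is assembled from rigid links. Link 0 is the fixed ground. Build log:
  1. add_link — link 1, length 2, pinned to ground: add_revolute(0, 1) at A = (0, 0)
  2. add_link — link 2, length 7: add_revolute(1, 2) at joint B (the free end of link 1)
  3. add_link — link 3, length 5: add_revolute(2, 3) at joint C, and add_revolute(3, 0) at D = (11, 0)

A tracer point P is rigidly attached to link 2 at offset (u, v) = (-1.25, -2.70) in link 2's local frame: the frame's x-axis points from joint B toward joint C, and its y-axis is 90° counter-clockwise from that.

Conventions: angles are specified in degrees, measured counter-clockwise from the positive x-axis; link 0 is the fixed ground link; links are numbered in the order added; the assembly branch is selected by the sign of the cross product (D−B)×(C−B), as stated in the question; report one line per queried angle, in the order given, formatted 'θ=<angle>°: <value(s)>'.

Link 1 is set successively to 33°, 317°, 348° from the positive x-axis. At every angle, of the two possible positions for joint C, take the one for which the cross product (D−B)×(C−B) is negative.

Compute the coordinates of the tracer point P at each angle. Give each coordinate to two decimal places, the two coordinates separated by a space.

A=(0,0), D=(11.00,0)
θ=33°: B = A + 2.00·(cos33°, sin33°) = (1.6773, 1.0893)
θ=33°: |BD| = 9.3861
θ=33°: circle(B,7.00) ∩ circle(D,5.00): a=5.9715, h=3.6525
θ=33°:   candidates: C₊=(8.0324,4.0241) cross=34.283; C₋=(7.1846,-3.2316) cross=-34.283
θ=33°:   branch - wants cross < 0 → take C=(7.1846,-3.2316) (cross=-34.283)
θ=33°: ex = (C−B)/|BC| = (0.7868,-0.6173); ey = (0.6173,0.7868)
θ=33°: P = B + -1.25·ex + -2.70·ey = (-0.9727,-0.2634)
θ=317°: B = A + 2.00·(cos317°, sin317°) = (1.4627, -1.3640)
θ=317°: |BD| = 9.6343
θ=317°: circle(B,7.00) ∩ circle(D,5.00): a=6.0627, h=3.4991
θ=317°:   candidates: C₊=(6.9690,2.9582) cross=33.711; C₋=(7.9597,-3.9695) cross=-33.711
θ=317°:   branch - wants cross < 0 → take C=(7.9597,-3.9695) (cross=-33.711)
θ=317°: ex = (C−B)/|BC| = (0.9281,-0.3722); ey = (0.3722,0.9281)
θ=317°: P = B + -1.25·ex + -2.70·ey = (-0.7025,-3.4047)
θ=348°: B = A + 2.00·(cos348°, sin348°) = (1.9563, -0.4158)
θ=348°: |BD| = 9.0533
θ=348°: circle(B,7.00) ∩ circle(D,5.00): a=5.8521, h=3.8409
θ=348°:   candidates: C₊=(7.6258,3.6898) cross=34.773; C₋=(7.9787,-3.9839) cross=-34.773
θ=348°:   branch - wants cross < 0 → take C=(7.9787,-3.9839) (cross=-34.773)
θ=348°: ex = (C−B)/|BC| = (0.8603,-0.5097); ey = (0.5097,0.8603)
θ=348°: P = B + -1.25·ex + -2.70·ey = (-0.4954,-2.1016)

θ=33°: -0.97 -0.26
θ=317°: -0.70 -3.40
θ=348°: -0.50 -2.10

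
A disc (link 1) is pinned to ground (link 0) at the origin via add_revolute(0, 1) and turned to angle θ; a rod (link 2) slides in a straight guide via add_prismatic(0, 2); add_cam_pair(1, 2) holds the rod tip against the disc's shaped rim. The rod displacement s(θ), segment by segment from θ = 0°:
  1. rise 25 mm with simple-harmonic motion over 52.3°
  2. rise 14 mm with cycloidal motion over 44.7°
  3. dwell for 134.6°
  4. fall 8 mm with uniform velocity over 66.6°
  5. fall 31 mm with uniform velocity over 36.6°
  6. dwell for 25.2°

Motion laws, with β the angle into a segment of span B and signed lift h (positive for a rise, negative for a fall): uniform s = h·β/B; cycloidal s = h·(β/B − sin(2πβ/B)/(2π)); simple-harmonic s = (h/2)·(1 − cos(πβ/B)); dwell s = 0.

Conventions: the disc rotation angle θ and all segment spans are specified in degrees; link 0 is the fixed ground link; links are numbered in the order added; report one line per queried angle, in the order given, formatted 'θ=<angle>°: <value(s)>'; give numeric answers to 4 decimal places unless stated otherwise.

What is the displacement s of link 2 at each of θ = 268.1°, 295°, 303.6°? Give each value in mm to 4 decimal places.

segment 1 (0° to 52.3°, simple-harmonic, h = 25) is passed completely: s = 0.0000 + (25) = 25.0000
segment 2 (52.3° to 97°, cycloidal, h = 14) is passed completely: s = 25.0000 + (14) = 39.0000
segment 3 (97° to 231.6°, dwell): s unchanged at 39.0000
θ = 268.1° falls in segment 4 (231.6° to 298.2°, uniform, h = -8): β = 268.1 − 231.6 = 36.5°, B = 66.6°; Δs = -8·36.5/66.6 = -4.3844; s = 39.0000 − 4.3844 = 34.6156
θ = 295° falls in segment 4 (231.6° to 298.2°, uniform, h = -8): β = 295 − 231.6 = 63.4°, B = 66.6°; Δs = -8·63.4/66.6 = -7.6156; s = 39.0000 − 7.6156 = 31.3844
segment 4 (231.6° to 298.2°, uniform, h = -8) is passed completely: s = 39.0000 + (-8) = 31.0000
θ = 303.6° falls in segment 5 (298.2° to 334.8°, uniform, h = -31): β = 303.6 − 298.2 = 5.4°, B = 36.6°; Δs = -31·5.4/36.6 = -4.5738; s = 31.0000 − 4.5738 = 26.4262

θ=268.1°: 34.6156
θ=295°: 31.3844
θ=303.6°: 26.4262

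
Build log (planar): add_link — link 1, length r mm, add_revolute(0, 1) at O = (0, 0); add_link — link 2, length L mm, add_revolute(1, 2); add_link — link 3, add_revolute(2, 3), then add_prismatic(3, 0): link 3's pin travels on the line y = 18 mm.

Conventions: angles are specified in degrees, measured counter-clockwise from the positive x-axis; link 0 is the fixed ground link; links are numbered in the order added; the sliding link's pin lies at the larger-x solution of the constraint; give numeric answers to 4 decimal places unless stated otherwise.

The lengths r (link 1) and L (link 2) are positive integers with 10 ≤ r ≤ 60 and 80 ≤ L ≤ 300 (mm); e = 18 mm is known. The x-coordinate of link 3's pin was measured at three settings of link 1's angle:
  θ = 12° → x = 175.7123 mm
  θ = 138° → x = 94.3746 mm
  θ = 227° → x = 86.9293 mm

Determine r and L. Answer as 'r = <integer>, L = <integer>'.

constraint per measurement: (x − r cos θ)² + (r sin θ − e)² = L²
subtracting the θ₁ and θ₂ equations cancels the r² and L² terms:
r = (x₁² − x₂²) / (2[(x₁cos θ₁ + e sin θ₁) − (x₂cos θ₂ + e sin θ₂)]) = 47.0000 → r = 47
L² = (x₁ − r cos θ₁)² + (r sin θ₁ − e)² = 16900.0047 → L = 130.0000 → L = 130
check at θ₃=227°: x = 86.9293 (printed 86.9293) ✓

r = 47, L = 130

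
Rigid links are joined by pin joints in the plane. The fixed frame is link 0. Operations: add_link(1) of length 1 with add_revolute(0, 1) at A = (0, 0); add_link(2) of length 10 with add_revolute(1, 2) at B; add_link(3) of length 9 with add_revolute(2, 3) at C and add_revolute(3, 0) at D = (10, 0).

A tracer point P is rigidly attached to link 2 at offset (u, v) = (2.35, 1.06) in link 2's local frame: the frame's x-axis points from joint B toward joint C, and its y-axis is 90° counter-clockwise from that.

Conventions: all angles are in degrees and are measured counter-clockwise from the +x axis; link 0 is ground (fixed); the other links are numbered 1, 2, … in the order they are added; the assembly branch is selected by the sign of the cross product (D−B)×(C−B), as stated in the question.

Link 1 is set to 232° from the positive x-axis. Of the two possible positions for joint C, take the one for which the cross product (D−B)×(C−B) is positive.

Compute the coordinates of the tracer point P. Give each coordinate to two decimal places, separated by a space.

A=(0,0), D=(10.00,0)
B = A + 1.00·(cos232°, sin232°) = (-0.6157, -0.7880)
|BD| = 10.6449
circle(B,10.00) ∩ circle(D,9.00): a=6.2149, h=7.8342
  candidates: C₊=(5.0022,7.4848) cross=83.394; C₋=(6.1621,-8.1407) cross=-83.394
  branch + wants cross > 0 → take C=(5.0022,7.4848) (cross=83.394)
ex = (C−B)/|BC| = (0.5618,0.8273); ey = (-0.8273,0.5618)
P = B + 2.35·ex + 1.06·ey = (-0.1724,1.7516)

-0.17 1.75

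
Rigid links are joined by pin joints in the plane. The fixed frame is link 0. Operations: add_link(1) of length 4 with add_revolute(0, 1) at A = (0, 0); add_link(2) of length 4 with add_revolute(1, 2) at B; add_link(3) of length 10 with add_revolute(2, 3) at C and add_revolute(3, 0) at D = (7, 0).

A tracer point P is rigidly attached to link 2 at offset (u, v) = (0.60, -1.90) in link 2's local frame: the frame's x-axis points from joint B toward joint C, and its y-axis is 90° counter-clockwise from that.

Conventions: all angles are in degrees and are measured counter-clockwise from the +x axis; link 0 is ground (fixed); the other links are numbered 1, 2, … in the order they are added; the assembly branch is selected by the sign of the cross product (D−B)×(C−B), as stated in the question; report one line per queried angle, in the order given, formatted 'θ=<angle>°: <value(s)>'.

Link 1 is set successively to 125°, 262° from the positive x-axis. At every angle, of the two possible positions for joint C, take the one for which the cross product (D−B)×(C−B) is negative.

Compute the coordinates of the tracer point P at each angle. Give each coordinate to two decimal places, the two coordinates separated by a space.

A=(0,0), D=(7.00,0)
θ=125°: B = A + 4.00·(cos125°, sin125°) = (-2.2943, 3.2766)
θ=125°: |BD| = 9.8550
θ=125°: circle(B,4.00) ∩ circle(D,10.00): a=0.6657, h=3.9442
θ=125°:   candidates: C₊=(-0.3551,6.7751) cross=38.870; C₋=(-2.9779,-0.6645) cross=-38.870
θ=125°:   branch - wants cross < 0 → take C=(-2.9779,-0.6645) (cross=-38.870)
θ=125°: ex = (C−B)/|BC| = (-0.1709,-0.9853); ey = (0.9853,-0.1709)
θ=125°: P = B + 0.60·ex + -1.90·ey = (-4.2689,3.0101)
θ=262°: B = A + 4.00·(cos262°, sin262°) = (-0.5567, -3.9611)
θ=262°: |BD| = 8.5319
θ=262°: circle(B,4.00) ∩ circle(D,10.00): a=-0.6567, h=3.9457
θ=262°:   candidates: C₊=(-2.9702,-0.7713) cross=33.665; C₋=(0.6935,-7.7607) cross=-33.665
θ=262°:   branch - wants cross < 0 → take C=(0.6935,-7.7607) (cross=-33.665)
θ=262°: ex = (C−B)/|BC| = (0.3125,-0.9499); ey = (0.9499,0.3125)
θ=262°: P = B + 0.60·ex + -1.90·ey = (-2.1740,-5.1249)

θ=125°: -4.27 3.01
θ=262°: -2.17 -5.12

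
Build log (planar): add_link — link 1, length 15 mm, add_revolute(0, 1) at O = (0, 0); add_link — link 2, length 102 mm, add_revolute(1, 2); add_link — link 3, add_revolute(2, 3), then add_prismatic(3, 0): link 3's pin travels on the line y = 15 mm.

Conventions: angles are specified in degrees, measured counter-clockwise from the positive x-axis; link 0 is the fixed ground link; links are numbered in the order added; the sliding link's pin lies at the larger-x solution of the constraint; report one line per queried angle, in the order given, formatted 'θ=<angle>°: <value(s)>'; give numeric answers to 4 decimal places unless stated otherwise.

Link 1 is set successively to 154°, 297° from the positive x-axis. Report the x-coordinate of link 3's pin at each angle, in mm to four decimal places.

geometry: r = 15 mm, L = 102 mm, e = 15 mm
θ=154°: crank pin P = (r cos θ, r sin θ) = (-13.481911, 6.575567)
θ=154°: h = r sin θ − e = 6.575567 − 15 = -8.424433
θ=154°: x = r cos θ + √(L² − h²) = -13.481911 + 101.651507 = 88.169597
θ=297°: crank pin P = (r cos θ, r sin θ) = (6.809857, -13.365098)
θ=297°: h = r sin θ − e = -13.365098 − 15 = -28.365098
θ=297°: x = r cos θ + √(L² − h²) = 6.809857 + 97.976636 = 104.786494

θ=154°: 88.1696
θ=297°: 104.7865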